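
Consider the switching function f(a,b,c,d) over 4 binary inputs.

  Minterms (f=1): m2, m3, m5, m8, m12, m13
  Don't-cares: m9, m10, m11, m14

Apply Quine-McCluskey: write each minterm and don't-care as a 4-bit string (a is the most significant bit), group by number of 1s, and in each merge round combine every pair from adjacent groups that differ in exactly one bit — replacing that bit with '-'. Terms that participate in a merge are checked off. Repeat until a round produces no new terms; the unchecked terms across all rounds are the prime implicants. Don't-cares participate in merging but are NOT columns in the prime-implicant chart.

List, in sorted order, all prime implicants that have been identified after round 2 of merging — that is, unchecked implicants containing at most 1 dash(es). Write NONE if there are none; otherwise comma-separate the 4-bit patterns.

Round 0: 0010✓ 0011✓ 0101✓ 1000✓ 1001✓ 1010✓ 1011✓ 1100✓ 1101✓ 1110✓
Round 1: -010✓ -011✓ -101 001-✓ 1-00✓ 1-01✓ 1-10✓ 10-0✓ 10-1✓ 100-✓ 101-✓ 11-0✓ 110-✓
Round 2: -01- 1--0 1-0- 10--
PIs = {-01-, -101, 1--0, 1-0-, 10--}

-101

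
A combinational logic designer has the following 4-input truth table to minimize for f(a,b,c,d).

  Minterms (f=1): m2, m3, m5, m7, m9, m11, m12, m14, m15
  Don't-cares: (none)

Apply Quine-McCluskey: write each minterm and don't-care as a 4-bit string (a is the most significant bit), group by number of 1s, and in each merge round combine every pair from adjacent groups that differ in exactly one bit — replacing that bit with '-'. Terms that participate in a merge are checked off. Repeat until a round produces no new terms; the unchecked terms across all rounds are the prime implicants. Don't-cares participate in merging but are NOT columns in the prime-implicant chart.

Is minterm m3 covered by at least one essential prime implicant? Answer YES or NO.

Round 0: 0010✓ 0011✓ 0101✓ 0111✓ 1001✓ 1011✓ 1100✓ 1110✓ 1111✓
Round 1: -011✓ -111✓ 0-11✓ 001- 01-1 1-11✓ 10-1 11-0 111-
Round 2: --11
PIs = {--11, 001-, 01-1, 10-1, 11-0, 111-}
Coverage chart:
  m2: 001- ←essential
  m3: --11,001-
  m5: 01-1 ←essential
  m7: --11,01-1
  m9: 10-1 ←essential
  m11: --11,10-1
  m12: 11-0 ←essential
  m14: 11-0,111-
  m15: --11,111-
Essential: 001-, 01-1, 10-1, 11-0

YES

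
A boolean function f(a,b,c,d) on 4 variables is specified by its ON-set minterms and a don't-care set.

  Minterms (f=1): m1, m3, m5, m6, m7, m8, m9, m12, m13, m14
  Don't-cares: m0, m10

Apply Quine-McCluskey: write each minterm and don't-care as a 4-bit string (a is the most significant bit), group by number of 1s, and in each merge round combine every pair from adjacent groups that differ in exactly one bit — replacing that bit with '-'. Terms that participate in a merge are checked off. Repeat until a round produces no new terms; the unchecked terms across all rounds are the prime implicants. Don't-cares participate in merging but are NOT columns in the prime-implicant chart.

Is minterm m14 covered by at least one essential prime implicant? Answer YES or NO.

[col 0] 0000*, 0001*, 0011*, 0101*, 0110*, 0111*, 1000*, 1001*, 1010*, 1100*, 1101*, 1110*
[col 1] -000*, -001*, -101*, -110, 0-01*, 0-11*, 00-1*, 000-*, 01-1*, 011-, 1-00*, 1-01*, 1-10*, 10-0*, 100-*, 11-0*, 110-*
[col 2] --01, -00-, 0--1, 1--0, 1-0-
Prime implicants: --01, -00-, -110, 0--1, 011-, 1--0, 1-0-
PI chart (minterm → PIs covering it):
  1 | --01,-00-,0--1
  3 | 0--1  (sole → essential)
  5 | --01,0--1
  6 | -110,011-
  7 | 0--1,011-
  8 | -00-,1--0,1-0-
  9 | --01,-00-,1-0-
  12 | 1--0,1-0-
  13 | --01,1-0-
  14 | -110,1--0
Essential prime implicants: 0--1

NO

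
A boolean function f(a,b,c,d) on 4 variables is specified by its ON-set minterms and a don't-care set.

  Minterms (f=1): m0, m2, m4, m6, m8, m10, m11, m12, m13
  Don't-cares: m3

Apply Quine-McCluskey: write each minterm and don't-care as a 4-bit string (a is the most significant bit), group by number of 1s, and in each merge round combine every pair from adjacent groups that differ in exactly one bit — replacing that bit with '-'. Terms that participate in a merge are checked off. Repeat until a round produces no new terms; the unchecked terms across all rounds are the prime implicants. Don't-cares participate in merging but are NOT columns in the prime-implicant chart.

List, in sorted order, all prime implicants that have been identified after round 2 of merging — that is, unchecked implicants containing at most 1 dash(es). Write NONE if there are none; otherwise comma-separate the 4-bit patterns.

110-

[col 0] 0000*, 0010*, 0011*, 0100*, 0110*, 1000*, 1010*, 1011*, 1100*, 1101*
[col 1] -000*, -010*, -011*, -100*, 0-00*, 0-10*, 00-0*, 001-*, 01-0*, 1-00*, 10-0*, 101-*, 110-
[col 2] --00, -0-0, -01-, 0--0
Prime implicants: --00, -0-0, -01-, 0--0, 110-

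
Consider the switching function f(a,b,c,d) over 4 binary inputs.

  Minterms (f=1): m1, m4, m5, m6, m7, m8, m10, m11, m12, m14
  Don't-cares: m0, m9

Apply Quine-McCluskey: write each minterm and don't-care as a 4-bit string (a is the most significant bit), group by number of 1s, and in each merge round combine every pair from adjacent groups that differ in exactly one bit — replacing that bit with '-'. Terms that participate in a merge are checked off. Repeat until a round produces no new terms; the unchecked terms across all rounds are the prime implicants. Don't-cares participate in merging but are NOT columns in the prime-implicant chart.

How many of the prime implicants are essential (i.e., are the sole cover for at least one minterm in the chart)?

2

size-2^0 implicants → 0000(✓)  0001(✓)  0100(✓)  0101(✓)  0110(✓)  0111(✓)  1000(✓)  1001(✓)  1010(✓)  1011(✓)  1100(✓)  1110(✓)
size-2^1 implicants → -000(✓)  -001(✓)  -100(✓)  -110(✓)  0-00(✓)  0-01(✓)  000-(✓)  01-0(✓)  01-1(✓)  010-(✓)  011-(✓)  1-00(✓)  1-10(✓)  10-0(✓)  10-1(✓)  100-(✓)  101-(✓)  11-0(✓)
size-2^2 implicants → --00  -00-  -1-0  0-0-  01--  1--0  10--
Unchecked terms (primes): --00, -00-, -1-0, 0-0-, 01--, 1--0, 10--
Minterm coverage:
  m1 ⊆ -00-,0-0-
  m4 ⊆ --00,-1-0,0-0-,01--
  m5 ⊆ 0-0-,01--
  m6 ⊆ -1-0,01--
  m7 ⊆ 01-- [E]
  m8 ⊆ --00,-00-,1--0,10--
  m10 ⊆ 1--0,10--
  m11 ⊆ 10-- [E]
  m12 ⊆ --00,-1-0,1--0
  m14 ⊆ -1-0,1--0
E = {01--, 10--}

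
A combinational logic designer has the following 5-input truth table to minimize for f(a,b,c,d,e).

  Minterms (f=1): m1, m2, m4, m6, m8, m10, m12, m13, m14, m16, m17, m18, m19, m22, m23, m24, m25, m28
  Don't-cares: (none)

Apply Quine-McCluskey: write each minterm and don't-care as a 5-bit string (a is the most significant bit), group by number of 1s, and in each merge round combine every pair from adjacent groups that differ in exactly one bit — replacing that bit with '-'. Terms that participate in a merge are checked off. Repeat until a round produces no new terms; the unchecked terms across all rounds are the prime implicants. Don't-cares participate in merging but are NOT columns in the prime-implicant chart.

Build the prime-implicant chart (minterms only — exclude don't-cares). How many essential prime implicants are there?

size-2^0 implicants → 00001(✓)  00010(✓)  00100(✓)  00110(✓)  01000(✓)  01010(✓)  01100(✓)  01101(✓)  01110(✓)  10000(✓)  10001(✓)  10010(✓)  10011(✓)  10110(✓)  10111(✓)  11000(✓)  11001(✓)  11100(✓)
size-2^1 implicants → -0001  -0010(✓)  -0110(✓)  -1000(✓)  -1100(✓)  0-010(✓)  0-100(✓)  0-110(✓)  00-10(✓)  001-0(✓)  01-00(✓)  01-10(✓)  010-0(✓)  011-0(✓)  0110-  1-000(✓)  1-001(✓)  10-10(✓)  10-11(✓)  100-0(✓)  100-1(✓)  1000-(✓)  1001-(✓)  1011-(✓)  11-00(✓)  1100-(✓)
size-2^2 implicants → -0-10  -1-00  0--10  0-1-0  01--0  1-00-  10-1-  100--
Unchecked terms (primes): -0-10, -0001, -1-00, 0--10, 0-1-0, 01--0, 0110-, 1-00-, 10-1-, 100--
Minterm coverage:
  m1 ⊆ -0001 [E]
  m2 ⊆ -0-10,0--10
  m4 ⊆ 0-1-0 [E]
  m6 ⊆ -0-10,0--10,0-1-0
  m8 ⊆ -1-00,01--0
  m10 ⊆ 0--10,01--0
  m12 ⊆ -1-00,0-1-0,01--0,0110-
  m13 ⊆ 0110- [E]
  m14 ⊆ 0--10,0-1-0,01--0
  m16 ⊆ 1-00-,100--
  m17 ⊆ -0001,1-00-,100--
  m18 ⊆ -0-10,10-1-,100--
  m19 ⊆ 10-1-,100--
  m22 ⊆ -0-10,10-1-
  m23 ⊆ 10-1- [E]
  m24 ⊆ -1-00,1-00-
  m25 ⊆ 1-00- [E]
  m28 ⊆ -1-00 [E]
E = {-0001, -1-00, 0-1-0, 0110-, 1-00-, 10-1-}

6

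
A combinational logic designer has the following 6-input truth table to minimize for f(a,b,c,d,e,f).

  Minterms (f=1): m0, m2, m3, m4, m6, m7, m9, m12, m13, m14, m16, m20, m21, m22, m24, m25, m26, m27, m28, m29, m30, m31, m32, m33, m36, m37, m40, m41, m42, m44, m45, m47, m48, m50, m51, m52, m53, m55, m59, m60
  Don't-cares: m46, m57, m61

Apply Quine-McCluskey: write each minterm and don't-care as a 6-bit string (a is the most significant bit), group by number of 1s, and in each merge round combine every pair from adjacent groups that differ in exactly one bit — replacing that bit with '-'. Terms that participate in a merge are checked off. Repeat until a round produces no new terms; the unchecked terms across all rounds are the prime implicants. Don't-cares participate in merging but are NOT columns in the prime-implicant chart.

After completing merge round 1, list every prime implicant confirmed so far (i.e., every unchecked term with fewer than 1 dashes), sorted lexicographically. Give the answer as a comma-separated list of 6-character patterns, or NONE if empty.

NONE

Round 0: 000000✓ 000010✓ 000011✓ 000100✓ 000110✓ 000111✓ 001001✓ 001100✓ 001101✓ 001110✓ 010000✓ 010100✓ 010101✓ 010110✓ 011000✓ 011001✓ 011010✓ 011011✓ 011100✓ 011101✓ 011110✓ 011111✓ 100000✓ 100001✓ 100100✓ 100101✓ 101000✓ 101001✓ 101010✓ 101100✓ 101101✓ 101110✓ 101111✓ 110000✓ 110010✓ 110011✓ 110100✓ 110101✓ 110111✓ 111001✓ 111011✓ 111100✓ 111101✓
Round 1: -00000✓ -00100✓ -01001✓ -01100✓ -01101✓ -01110✓ -10000✓ -10100✓ -10101✓ -11001✓ -11011✓ -11100✓ -11101✓ 0-0000✓ 0-0100✓ 0-0110✓ 0-1001✓ 0-1100✓ 0-1101✓ 0-1110✓ 00-100✓ 00-110✓ 000-00✓ 000-10✓ 000-11✓ 0000-0✓ 00001-✓ 0001-0✓ 00011-✓ 001-01✓ 0011-0✓ 00110-✓ 01-000✓ 01-100✓ 01-101✓ 01-110✓ 010-00✓ 0101-0✓ 01010-✓ 011-00✓ 011-01✓ 011-10✓ 011-11✓ 0110-0✓ 0110-1✓ 01100-✓ 01101-✓ 0111-0✓ 0111-1✓ 01110-✓ 01111-✓ 1-0000✓ 1-0100✓ 1-0101✓ 1-1001✓ 1-1100✓ 1-1101✓ 10-000✓ 10-001✓ 10-100✓ 10-101✓ 100-00✓ 100-01✓ 10000-✓ 10010-✓ 101-00✓ 101-01✓ 101-10✓ 1010-0✓ 10100-✓ 1011-0✓ 1011-1✓ 10110-✓ 10111-✓ 11-011 11-100✓ 11-101✓ 110-00✓ 110-11 1100-0 11001- 1101-1 11010-✓ 111-01✓ 1110-1✓ 11110-✓
Round 2: --0000✓ --0100✓ --1001✓ --1100✓ --1101✓ -0-100✓ -00-00✓ -01-01✓ -011-0 -0110-✓ -1-100✓ -1-101✓ -10-00✓ -1010-✓ -11-01✓ -110-1 -1110-✓ 0--100✓ 0--110✓ 0-0-00✓ 0-01-0✓ 0-1-01✓ 0-11-0✓ 0-110-✓ 00-1-0✓ 000--0 000-1- 01--00 01-1-0✓ 01-10-✓ 011--0✓ 011--1✓ 011-0-✓ 011-1-✓ 0110--✓ 0111--✓ 1--100✓ 1--101✓ 1-0-00✓ 1-010-✓ 1-1-01✓ 1-110-✓ 10--00✓ 10--01✓ 10-00-✓ 10-10-✓ 100-0-✓ 101--0 101-0-✓ 1011-- 11-10-✓
Round 3: ---100 --0-00 --1-01 --110- -1-10- 0--1-0 011--- 1--10- 10--0-
PIs = {---100, --0-00, --1-01, --110-, -011-0, -1-10-, -110-1, 0--1-0, 000--0, 000-1-, 01--00, 011---, 1--10-, 10--0-, 101--0, 1011--, 11-011, 110-11, 1100-0, 11001-, 1101-1}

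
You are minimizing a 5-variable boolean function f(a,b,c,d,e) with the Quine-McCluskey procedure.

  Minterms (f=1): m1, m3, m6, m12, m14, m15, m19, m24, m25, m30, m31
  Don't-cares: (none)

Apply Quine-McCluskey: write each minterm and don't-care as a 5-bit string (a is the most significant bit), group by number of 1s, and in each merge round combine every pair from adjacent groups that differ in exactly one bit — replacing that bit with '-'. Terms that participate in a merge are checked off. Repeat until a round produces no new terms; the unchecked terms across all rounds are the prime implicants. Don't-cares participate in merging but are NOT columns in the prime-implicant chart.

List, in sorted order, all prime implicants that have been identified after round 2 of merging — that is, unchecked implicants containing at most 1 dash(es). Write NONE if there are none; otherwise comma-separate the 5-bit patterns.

[col 0] 00001*, 00011*, 00110*, 01100*, 01110*, 01111*, 10011*, 11000*, 11001*, 11110*, 11111*
[col 1] -0011, -1110*, -1111*, 0-110, 000-1, 011-0, 0111-*, 1100-, 1111-*
[col 2] -111-
Prime implicants: -0011, -111-, 0-110, 000-1, 011-0, 1100-

-0011, 0-110, 000-1, 011-0, 1100-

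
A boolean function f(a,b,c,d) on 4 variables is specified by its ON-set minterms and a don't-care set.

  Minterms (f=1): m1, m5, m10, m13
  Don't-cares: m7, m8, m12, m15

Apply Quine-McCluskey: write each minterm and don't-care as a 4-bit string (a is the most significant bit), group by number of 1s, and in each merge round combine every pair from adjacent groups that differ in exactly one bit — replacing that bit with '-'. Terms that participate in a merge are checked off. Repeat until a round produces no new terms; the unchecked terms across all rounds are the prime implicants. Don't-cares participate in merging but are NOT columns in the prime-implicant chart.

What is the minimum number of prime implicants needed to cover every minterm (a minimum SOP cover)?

3

size-2^0 implicants → 0001(✓)  0101(✓)  0111(✓)  1000(✓)  1010(✓)  1100(✓)  1101(✓)  1111(✓)
size-2^1 implicants → -101(✓)  -111(✓)  0-01  01-1(✓)  1-00  10-0  11-1(✓)  110-
size-2^2 implicants → -1-1
Unchecked terms (primes): -1-1, 0-01, 1-00, 10-0, 110-
Minterm coverage:
  m1 ⊆ 0-01 [E]
  m5 ⊆ -1-1,0-01
  m10 ⊆ 10-0 [E]
  m13 ⊆ -1-1,110-
E = {0-01, 10-0}
Petrick residual → -1-1
Cover = bd + a'c'd + ab'd'  |cover|=3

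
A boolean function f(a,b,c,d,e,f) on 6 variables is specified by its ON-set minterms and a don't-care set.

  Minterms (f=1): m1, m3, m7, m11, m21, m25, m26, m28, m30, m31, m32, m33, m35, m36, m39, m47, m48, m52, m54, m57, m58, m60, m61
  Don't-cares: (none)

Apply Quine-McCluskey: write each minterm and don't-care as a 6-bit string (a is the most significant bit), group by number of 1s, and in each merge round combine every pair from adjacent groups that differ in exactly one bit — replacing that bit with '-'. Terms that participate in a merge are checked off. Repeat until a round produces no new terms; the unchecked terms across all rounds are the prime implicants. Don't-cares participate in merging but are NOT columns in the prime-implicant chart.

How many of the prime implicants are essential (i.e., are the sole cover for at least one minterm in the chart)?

10

size-2^0 implicants → 000001(✓)  000011(✓)  000111(✓)  001011(✓)  010101  011001(✓)  011010(✓)  011100(✓)  011110(✓)  011111(✓)  100000(✓)  100001(✓)  100011(✓)  100100(✓)  100111(✓)  101111(✓)  110000(✓)  110100(✓)  110110(✓)  111001(✓)  111010(✓)  111100(✓)  111101(✓)
size-2^1 implicants → -00001(✓)  -00011(✓)  -00111(✓)  -11001  -11010  -11100  00-011  000-11(✓)  0000-1(✓)  011-10  0111-0  01111-  1-0000(✓)  1-0100(✓)  10-111  100-00(✓)  100-11(✓)  1000-1(✓)  10000-  11-100  110-00(✓)  1101-0  111-01  11110-
size-2^2 implicants → -00-11  -000-1  1-0-00
Unchecked terms (primes): -00-11, -000-1, -11001, -11010, -11100, 00-011, 010101, 011-10, 0111-0, 01111-, 1-0-00, 10-111, 10000-, 11-100, 1101-0, 111-01, 11110-
Minterm coverage:
  m1 ⊆ -000-1 [E]
  m3 ⊆ -00-11,-000-1,00-011
  m7 ⊆ -00-11 [E]
  m11 ⊆ 00-011 [E]
  m21 ⊆ 010101 [E]
  m25 ⊆ -11001 [E]
  m26 ⊆ -11010,011-10
  m28 ⊆ -11100,0111-0
  m30 ⊆ 011-10,0111-0,01111-
  m31 ⊆ 01111- [E]
  m32 ⊆ 1-0-00,10000-
  m33 ⊆ -000-1,10000-
  m35 ⊆ -00-11,-000-1
  m36 ⊆ 1-0-00 [E]
  m39 ⊆ -00-11,10-111
  m47 ⊆ 10-111 [E]
  m48 ⊆ 1-0-00 [E]
  m52 ⊆ 1-0-00,11-100,1101-0
  m54 ⊆ 1101-0 [E]
  m57 ⊆ -11001,111-01
  m58 ⊆ -11010 [E]
  m60 ⊆ -11100,11-100,11110-
  m61 ⊆ 111-01,11110-
E = {-00-11, -000-1, -11001, -11010, 00-011, 010101, 01111-, 1-0-00, 10-111, 1101-0}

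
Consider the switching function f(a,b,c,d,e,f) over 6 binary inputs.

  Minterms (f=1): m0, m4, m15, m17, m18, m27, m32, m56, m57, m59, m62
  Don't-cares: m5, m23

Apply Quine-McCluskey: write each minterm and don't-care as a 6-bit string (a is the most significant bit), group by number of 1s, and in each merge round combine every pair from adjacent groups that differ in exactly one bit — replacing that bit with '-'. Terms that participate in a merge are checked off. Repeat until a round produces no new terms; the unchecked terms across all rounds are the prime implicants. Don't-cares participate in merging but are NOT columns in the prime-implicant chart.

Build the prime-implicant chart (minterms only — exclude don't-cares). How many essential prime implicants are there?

size-2^0 implicants → 000000(✓)  000100(✓)  000101(✓)  001111  010001  010010  010111  011011(✓)  100000(✓)  111000(✓)  111001(✓)  111011(✓)  111110
size-2^1 implicants → -00000  -11011  000-00  00010-  1110-1  11100-
Unchecked terms (primes): -00000, -11011, 000-00, 00010-, 001111, 010001, 010010, 010111, 1110-1, 11100-, 111110
Minterm coverage:
  m0 ⊆ -00000,000-00
  m4 ⊆ 000-00,00010-
  m15 ⊆ 001111 [E]
  m17 ⊆ 010001 [E]
  m18 ⊆ 010010 [E]
  m27 ⊆ -11011 [E]
  m32 ⊆ -00000 [E]
  m56 ⊆ 11100- [E]
  m57 ⊆ 1110-1,11100-
  m59 ⊆ -11011,1110-1
  m62 ⊆ 111110 [E]
E = {-00000, -11011, 001111, 010001, 010010, 11100-, 111110}

7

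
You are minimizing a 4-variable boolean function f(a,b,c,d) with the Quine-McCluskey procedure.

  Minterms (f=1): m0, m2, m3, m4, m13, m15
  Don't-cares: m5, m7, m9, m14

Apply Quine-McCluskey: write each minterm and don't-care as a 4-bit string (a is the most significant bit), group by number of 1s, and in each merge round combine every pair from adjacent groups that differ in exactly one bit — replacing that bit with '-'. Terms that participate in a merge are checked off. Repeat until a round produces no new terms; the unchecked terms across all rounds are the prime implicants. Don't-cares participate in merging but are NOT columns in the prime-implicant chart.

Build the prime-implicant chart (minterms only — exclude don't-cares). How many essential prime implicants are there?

[col 0] 0000*, 0010*, 0011*, 0100*, 0101*, 0111*, 1001*, 1101*, 1110*, 1111*
[col 1] -101*, -111*, 0-00, 0-11, 00-0, 001-, 01-1*, 010-, 1-01, 11-1*, 111-
[col 2] -1-1
Prime implicants: -1-1, 0-00, 0-11, 00-0, 001-, 010-, 1-01, 111-
PI chart (minterm → PIs covering it):
  0 | 0-00,00-0
  2 | 00-0,001-
  3 | 0-11,001-
  4 | 0-00,010-
  13 | -1-1,1-01
  15 | -1-1,111-
(no essential prime implicants)

0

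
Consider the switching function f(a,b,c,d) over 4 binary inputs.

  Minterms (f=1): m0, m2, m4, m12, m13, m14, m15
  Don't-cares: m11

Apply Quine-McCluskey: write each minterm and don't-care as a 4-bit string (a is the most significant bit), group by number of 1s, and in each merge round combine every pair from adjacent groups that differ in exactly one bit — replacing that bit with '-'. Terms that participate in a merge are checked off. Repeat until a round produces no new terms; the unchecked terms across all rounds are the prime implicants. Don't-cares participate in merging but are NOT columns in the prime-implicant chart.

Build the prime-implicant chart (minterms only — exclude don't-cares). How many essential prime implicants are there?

[col 0] 0000*, 0010*, 0100*, 1011*, 1100*, 1101*, 1110*, 1111*
[col 1] -100, 0-00, 00-0, 1-11, 11-0*, 11-1*, 110-*, 111-*
[col 2] 11--
Prime implicants: -100, 0-00, 00-0, 1-11, 11--
PI chart (minterm → PIs covering it):
  0 | 0-00,00-0
  2 | 00-0  (sole → essential)
  4 | -100,0-00
  12 | -100,11--
  13 | 11--  (sole → essential)
  14 | 11--  (sole → essential)
  15 | 1-11,11--
Essential prime implicants: 00-0, 11--

2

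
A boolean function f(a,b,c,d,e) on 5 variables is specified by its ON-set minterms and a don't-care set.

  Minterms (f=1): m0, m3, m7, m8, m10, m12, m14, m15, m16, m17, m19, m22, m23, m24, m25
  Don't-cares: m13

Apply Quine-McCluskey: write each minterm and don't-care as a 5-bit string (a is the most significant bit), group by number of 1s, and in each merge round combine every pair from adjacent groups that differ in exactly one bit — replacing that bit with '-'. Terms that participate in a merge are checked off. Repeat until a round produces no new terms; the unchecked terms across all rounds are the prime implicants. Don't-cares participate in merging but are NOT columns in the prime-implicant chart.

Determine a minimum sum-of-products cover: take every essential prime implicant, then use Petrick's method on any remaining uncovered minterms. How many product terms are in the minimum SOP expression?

size-2^0 implicants → 00000(✓)  00011(✓)  00111(✓)  01000(✓)  01010(✓)  01100(✓)  01101(✓)  01110(✓)  01111(✓)  10000(✓)  10001(✓)  10011(✓)  10110(✓)  10111(✓)  11000(✓)  11001(✓)
size-2^1 implicants → -0000(✓)  -0011(✓)  -0111(✓)  -1000(✓)  0-000(✓)  0-111  00-11(✓)  01-00(✓)  01-10(✓)  010-0(✓)  011-0(✓)  011-1(✓)  0110-(✓)  0111-(✓)  1-000(✓)  1-001(✓)  10-11(✓)  100-1  1000-(✓)  1011-  1100-(✓)
size-2^2 implicants → --000  -0-11  01--0  011--  1-00-
Unchecked terms (primes): --000, -0-11, 0-111, 01--0, 011--, 1-00-, 100-1, 1011-
Minterm coverage:
  m0 ⊆ --000 [E]
  m3 ⊆ -0-11 [E]
  m7 ⊆ -0-11,0-111
  m8 ⊆ --000,01--0
  m10 ⊆ 01--0 [E]
  m12 ⊆ 01--0,011--
  m14 ⊆ 01--0,011--
  m15 ⊆ 0-111,011--
  m16 ⊆ --000,1-00-
  m17 ⊆ 1-00-,100-1
  m19 ⊆ -0-11,100-1
  m22 ⊆ 1011- [E]
  m23 ⊆ -0-11,1011-
  m24 ⊆ --000,1-00-
  m25 ⊆ 1-00- [E]
E = {--000, -0-11, 01--0, 1-00-, 1011-}
Petrick residual → 0-111
Cover = c'd'e' + b'de + a'cde + a'be' + ac'd' + ab'cd  |cover|=6

6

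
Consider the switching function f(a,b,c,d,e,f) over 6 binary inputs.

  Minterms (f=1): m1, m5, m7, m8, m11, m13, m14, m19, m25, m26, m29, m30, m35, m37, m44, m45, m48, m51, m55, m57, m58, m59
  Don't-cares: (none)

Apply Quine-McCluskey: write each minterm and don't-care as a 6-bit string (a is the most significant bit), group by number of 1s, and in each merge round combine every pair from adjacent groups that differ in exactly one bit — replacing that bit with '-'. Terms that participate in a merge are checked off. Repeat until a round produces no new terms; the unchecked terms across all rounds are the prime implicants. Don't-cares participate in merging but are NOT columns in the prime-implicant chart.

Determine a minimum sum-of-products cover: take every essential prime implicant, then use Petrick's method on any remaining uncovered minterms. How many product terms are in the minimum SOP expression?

size-2^0 implicants → 000001(✓)  000101(✓)  000111(✓)  001000  001011  001101(✓)  001110(✓)  010011(✓)  011001(✓)  011010(✓)  011101(✓)  011110(✓)  100011(✓)  100101(✓)  101100(✓)  101101(✓)  110000  110011(✓)  110111(✓)  111001(✓)  111010(✓)  111011(✓)
size-2^1 implicants → -00101(✓)  -01101(✓)  -10011  -11001  -11010  0-1101  0-1110  00-101(✓)  000-01  0001-1  011-01  011-10  1-0011  10-101(✓)  10110-  11-011  110-11  1110-1  11101-
size-2^2 implicants → -0-101
Unchecked terms (primes): -0-101, -10011, -11001, -11010, 0-1101, 0-1110, 000-01, 0001-1, 001000, 001011, 011-01, 011-10, 1-0011, 10110-, 11-011, 110-11, 110000, 1110-1, 11101-
Minterm coverage:
  m1 ⊆ 000-01 [E]
  m5 ⊆ -0-101,000-01,0001-1
  m7 ⊆ 0001-1 [E]
  m8 ⊆ 001000 [E]
  m11 ⊆ 001011 [E]
  m13 ⊆ -0-101,0-1101
  m14 ⊆ 0-1110 [E]
  m19 ⊆ -10011 [E]
  m25 ⊆ -11001,011-01
  m26 ⊆ -11010,011-10
  m29 ⊆ 0-1101,011-01
  m30 ⊆ 0-1110,011-10
  m35 ⊆ 1-0011 [E]
  m37 ⊆ -0-101 [E]
  m44 ⊆ 10110- [E]
  m45 ⊆ -0-101,10110-
  m48 ⊆ 110000 [E]
  m51 ⊆ -10011,1-0011,11-011,110-11
  m55 ⊆ 110-11 [E]
  m57 ⊆ -11001,1110-1
  m58 ⊆ -11010,11101-
  m59 ⊆ 11-011,1110-1,11101-
E = {-0-101, -10011, 0-1110, 000-01, 0001-1, 001000, 001011, 1-0011, 10110-, 110-11, 110000}
Petrick residual → -11010, 011-01, 1110-1
Cover = b'de'f + bc'd'ef + bcd'ef' + a'cdef' + a'b'c'e'f + a'b'c'df + a'b'cd'e'f' + a'b'cd'ef + a'bce'f + ac'd'ef + ab'cde' + abc'ef + abc'd'e'f' + abcd'f  |cover|=14

14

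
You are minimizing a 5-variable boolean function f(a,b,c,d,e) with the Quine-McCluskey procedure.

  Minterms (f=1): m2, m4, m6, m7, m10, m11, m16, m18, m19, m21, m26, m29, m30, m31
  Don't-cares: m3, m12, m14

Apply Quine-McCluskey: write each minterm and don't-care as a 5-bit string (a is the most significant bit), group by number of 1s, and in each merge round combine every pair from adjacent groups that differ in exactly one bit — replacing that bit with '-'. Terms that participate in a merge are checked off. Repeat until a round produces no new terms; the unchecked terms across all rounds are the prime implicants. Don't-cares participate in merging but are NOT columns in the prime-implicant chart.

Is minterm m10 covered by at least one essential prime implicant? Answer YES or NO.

YES

Round 0: 00010✓ 00011✓ 00100✓ 00110✓ 00111✓ 01010✓ 01011✓ 01100✓ 01110✓ 10000✓ 10010✓ 10011✓ 10101✓ 11010✓ 11101✓ 11110✓ 11111✓
Round 1: -0010✓ -0011✓ -1010✓ -1110✓ 0-010✓ 0-011✓ 0-100✓ 0-110✓ 00-10✓ 00-11✓ 0001-✓ 001-0✓ 0011-✓ 01-10✓ 0101-✓ 011-0✓ 1-010✓ 1-101 100-0 1001-✓ 11-10✓ 111-1 1111-
Round 2: --010 -001- -1-10 0--10 0-01- 0-1-0 00-1-
PIs = {--010, -001-, -1-10, 0--10, 0-01-, 0-1-0, 00-1-, 1-101, 100-0, 111-1, 1111-}
Coverage chart:
  m2: --010,-001-,0--10,0-01-,00-1-
  m4: 0-1-0 ←essential
  m6: 0--10,0-1-0,00-1-
  m7: 00-1- ←essential
  m10: --010,-1-10,0--10,0-01-
  m11: 0-01- ←essential
  m16: 100-0 ←essential
  m18: --010,-001-,100-0
  m19: -001- ←essential
  m21: 1-101 ←essential
  m26: --010,-1-10
  m29: 1-101,111-1
  m30: -1-10,1111-
  m31: 111-1,1111-
Essential: -001-, 0-01-, 0-1-0, 00-1-, 1-101, 100-0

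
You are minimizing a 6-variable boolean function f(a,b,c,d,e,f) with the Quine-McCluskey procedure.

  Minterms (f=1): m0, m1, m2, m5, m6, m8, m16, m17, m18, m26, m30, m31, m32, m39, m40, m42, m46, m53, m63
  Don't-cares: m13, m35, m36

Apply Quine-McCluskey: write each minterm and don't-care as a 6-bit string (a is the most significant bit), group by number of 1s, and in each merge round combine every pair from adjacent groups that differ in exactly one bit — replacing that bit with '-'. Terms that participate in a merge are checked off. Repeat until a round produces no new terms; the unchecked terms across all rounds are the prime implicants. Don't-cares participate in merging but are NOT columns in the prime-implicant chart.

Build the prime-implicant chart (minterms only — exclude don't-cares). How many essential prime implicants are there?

7

[col 0] 000000*, 000001*, 000010*, 000101*, 000110*, 001000*, 001101*, 010000*, 010001*, 010010*, 011010*, 011110*, 011111*, 100000*, 100011*, 100100*, 100111*, 101000*, 101010*, 101110*, 110101, 111111*
[col 1] -00000*, -01000*, -11111, 0-0000*, 0-0001*, 0-0010*, 00-000*, 00-101, 000-01, 000-10, 0000-0*, 00000-*, 01-010, 0100-0*, 01000-*, 011-10, 01111-, 10-000*, 100-00, 100-11, 101-10, 1010-0
[col 2] -0-000, 0-00-0, 0-000-
Prime implicants: -0-000, -11111, 0-00-0, 0-000-, 00-101, 000-01, 000-10, 01-010, 011-10, 01111-, 100-00, 100-11, 101-10, 1010-0, 110101
PI chart (minterm → PIs covering it):
  0 | -0-000,0-00-0,0-000-
  1 | 0-000-,000-01
  2 | 0-00-0,000-10
  5 | 00-101,000-01
  6 | 000-10  (sole → essential)
  8 | -0-000  (sole → essential)
  16 | 0-00-0,0-000-
  17 | 0-000-  (sole → essential)
  18 | 0-00-0,01-010
  26 | 01-010,011-10
  30 | 011-10,01111-
  31 | -11111,01111-
  32 | -0-000,100-00
  39 | 100-11  (sole → essential)
  40 | -0-000,1010-0
  42 | 101-10,1010-0
  46 | 101-10  (sole → essential)
  53 | 110101  (sole → essential)
  63 | -11111  (sole → essential)
Essential prime implicants: -0-000, -11111, 0-000-, 000-10, 100-11, 101-10, 110101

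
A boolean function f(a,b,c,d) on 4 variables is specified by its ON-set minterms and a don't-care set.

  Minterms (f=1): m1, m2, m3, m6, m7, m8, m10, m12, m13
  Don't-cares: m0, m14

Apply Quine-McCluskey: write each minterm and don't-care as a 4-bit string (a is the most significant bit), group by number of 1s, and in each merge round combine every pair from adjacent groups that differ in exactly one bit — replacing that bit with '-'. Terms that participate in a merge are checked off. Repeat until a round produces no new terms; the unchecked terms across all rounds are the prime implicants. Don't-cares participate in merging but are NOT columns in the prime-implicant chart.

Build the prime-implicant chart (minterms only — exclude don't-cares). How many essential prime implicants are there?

Round 0: 0000✓ 0001✓ 0010✓ 0011✓ 0110✓ 0111✓ 1000✓ 1010✓ 1100✓ 1101✓ 1110✓
Round 1: -000✓ -010✓ -110✓ 0-10✓ 0-11✓ 00-0✓ 00-1✓ 000-✓ 001-✓ 011-✓ 1-00✓ 1-10✓ 10-0✓ 11-0✓ 110-
Round 2: --10 -0-0 0-1- 00-- 1--0
PIs = {--10, -0-0, 0-1-, 00--, 1--0, 110-}
Coverage chart:
  m1: 00-- ←essential
  m2: --10,-0-0,0-1-,00--
  m3: 0-1-,00--
  m6: --10,0-1-
  m7: 0-1- ←essential
  m8: -0-0,1--0
  m10: --10,-0-0,1--0
  m12: 1--0,110-
  m13: 110- ←essential
Essential: 0-1-, 00--, 110-

3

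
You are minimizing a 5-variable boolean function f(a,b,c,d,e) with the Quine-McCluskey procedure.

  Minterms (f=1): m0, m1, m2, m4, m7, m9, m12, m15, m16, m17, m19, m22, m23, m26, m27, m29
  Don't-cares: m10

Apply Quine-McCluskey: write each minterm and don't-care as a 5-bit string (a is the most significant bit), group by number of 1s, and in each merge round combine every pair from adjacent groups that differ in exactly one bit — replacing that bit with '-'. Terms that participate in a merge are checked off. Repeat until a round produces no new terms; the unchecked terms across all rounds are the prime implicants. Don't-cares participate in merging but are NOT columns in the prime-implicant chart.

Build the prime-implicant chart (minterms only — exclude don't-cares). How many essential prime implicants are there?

6

[col 0] 00000*, 00001*, 00010*, 00100*, 00111*, 01001*, 01010*, 01100*, 01111*, 10000*, 10001*, 10011*, 10110*, 10111*, 11010*, 11011*, 11101
[col 1] -0000*, -0001*, -0111, -1010, 0-001, 0-010, 0-100, 0-111, 00-00, 000-0, 0000-*, 1-011, 10-11, 100-1, 1000-*, 1011-, 1101-
[col 2] -000-
Prime implicants: -000-, -0111, -1010, 0-001, 0-010, 0-100, 0-111, 00-00, 000-0, 1-011, 10-11, 100-1, 1011-, 1101-, 11101
PI chart (minterm → PIs covering it):
  0 | -000-,00-00,000-0
  1 | -000-,0-001
  2 | 0-010,000-0
  4 | 0-100,00-00
  7 | -0111,0-111
  9 | 0-001  (sole → essential)
  12 | 0-100  (sole → essential)
  15 | 0-111  (sole → essential)
  16 | -000-  (sole → essential)
  17 | -000-,100-1
  19 | 1-011,10-11,100-1
  22 | 1011-  (sole → essential)
  23 | -0111,10-11,1011-
  26 | -1010,1101-
  27 | 1-011,1101-
  29 | 11101  (sole → essential)
Essential prime implicants: -000-, 0-001, 0-100, 0-111, 1011-, 11101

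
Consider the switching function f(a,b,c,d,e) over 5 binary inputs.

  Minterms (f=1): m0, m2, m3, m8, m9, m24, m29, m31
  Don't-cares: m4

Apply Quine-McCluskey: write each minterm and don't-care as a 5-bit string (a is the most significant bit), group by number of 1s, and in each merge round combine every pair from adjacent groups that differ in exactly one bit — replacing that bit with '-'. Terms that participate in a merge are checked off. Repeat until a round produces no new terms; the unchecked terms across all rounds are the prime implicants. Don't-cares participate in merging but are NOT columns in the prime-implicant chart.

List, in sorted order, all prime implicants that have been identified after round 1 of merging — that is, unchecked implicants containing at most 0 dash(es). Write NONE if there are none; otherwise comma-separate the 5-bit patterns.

[col 0] 00000*, 00010*, 00011*, 00100*, 01000*, 01001*, 11000*, 11101*, 11111*
[col 1] -1000, 0-000, 00-00, 000-0, 0001-, 0100-, 111-1
Prime implicants: -1000, 0-000, 00-00, 000-0, 0001-, 0100-, 111-1

NONE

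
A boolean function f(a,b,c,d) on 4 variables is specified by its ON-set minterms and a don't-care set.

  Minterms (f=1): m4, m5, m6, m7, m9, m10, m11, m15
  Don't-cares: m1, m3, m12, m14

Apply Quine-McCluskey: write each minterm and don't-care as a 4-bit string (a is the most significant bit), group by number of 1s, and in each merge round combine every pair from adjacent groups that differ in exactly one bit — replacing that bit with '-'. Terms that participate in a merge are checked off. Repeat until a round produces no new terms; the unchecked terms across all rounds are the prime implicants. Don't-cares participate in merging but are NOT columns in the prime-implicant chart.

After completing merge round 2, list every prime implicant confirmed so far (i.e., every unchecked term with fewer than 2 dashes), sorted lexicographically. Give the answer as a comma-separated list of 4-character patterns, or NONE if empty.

NONE

size-2^0 implicants → 0001(✓)  0011(✓)  0100(✓)  0101(✓)  0110(✓)  0111(✓)  1001(✓)  1010(✓)  1011(✓)  1100(✓)  1110(✓)  1111(✓)
size-2^1 implicants → -001(✓)  -011(✓)  -100(✓)  -110(✓)  -111(✓)  0-01(✓)  0-11(✓)  00-1(✓)  01-0(✓)  01-1(✓)  010-(✓)  011-(✓)  1-10(✓)  1-11(✓)  10-1(✓)  101-(✓)  11-0(✓)  111-(✓)
size-2^2 implicants → --11  -0-1  -1-0  -11-  0--1  01--  1-1-
Unchecked terms (primes): --11, -0-1, -1-0, -11-, 0--1, 01--, 1-1-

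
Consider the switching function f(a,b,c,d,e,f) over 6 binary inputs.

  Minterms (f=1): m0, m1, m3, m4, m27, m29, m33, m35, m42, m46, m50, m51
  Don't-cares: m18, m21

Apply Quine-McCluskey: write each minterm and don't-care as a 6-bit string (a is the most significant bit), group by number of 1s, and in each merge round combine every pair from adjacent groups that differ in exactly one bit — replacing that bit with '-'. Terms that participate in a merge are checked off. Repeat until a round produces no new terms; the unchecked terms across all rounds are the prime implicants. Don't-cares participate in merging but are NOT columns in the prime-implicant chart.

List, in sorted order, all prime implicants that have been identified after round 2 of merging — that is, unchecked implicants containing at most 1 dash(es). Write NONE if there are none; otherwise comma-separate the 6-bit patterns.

size-2^0 implicants → 000000(✓)  000001(✓)  000011(✓)  000100(✓)  010010(✓)  010101(✓)  011011  011101(✓)  100001(✓)  100011(✓)  101010(✓)  101110(✓)  110010(✓)  110011(✓)
size-2^1 implicants → -00001(✓)  -00011(✓)  -10010  000-00  0000-1(✓)  00000-  01-101  1-0011  1000-1(✓)  101-10  11001-
size-2^2 implicants → -000-1
Unchecked terms (primes): -000-1, -10010, 000-00, 00000-, 01-101, 011011, 1-0011, 101-10, 11001-

-10010, 000-00, 00000-, 01-101, 011011, 1-0011, 101-10, 11001-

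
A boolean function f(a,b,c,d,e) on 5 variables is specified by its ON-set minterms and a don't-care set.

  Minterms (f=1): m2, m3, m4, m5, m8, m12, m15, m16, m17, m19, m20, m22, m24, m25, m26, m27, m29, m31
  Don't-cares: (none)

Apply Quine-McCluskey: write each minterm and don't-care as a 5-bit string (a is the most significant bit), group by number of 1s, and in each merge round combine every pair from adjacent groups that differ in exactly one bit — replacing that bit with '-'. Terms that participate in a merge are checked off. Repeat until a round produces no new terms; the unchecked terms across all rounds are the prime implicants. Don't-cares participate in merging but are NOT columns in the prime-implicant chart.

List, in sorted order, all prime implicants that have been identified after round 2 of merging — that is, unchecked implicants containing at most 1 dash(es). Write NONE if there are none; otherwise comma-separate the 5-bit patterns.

-0011, -0100, -1000, -1111, 0-100, 0001-, 0010-, 01-00, 10-00, 101-0

[col 0] 00010*, 00011*, 00100*, 00101*, 01000*, 01100*, 01111*, 10000*, 10001*, 10011*, 10100*, 10110*, 11000*, 11001*, 11010*, 11011*, 11101*, 11111*
[col 1] -0011, -0100, -1000, -1111, 0-100, 0001-, 0010-, 01-00, 1-000*, 1-001*, 1-011*, 10-00, 100-1*, 1000-*, 101-0, 11-01*, 11-11*, 110-0*, 110-1*, 1100-*, 1101-*, 111-1*
[col 2] 1-0-1, 1-00-, 11--1, 110--
Prime implicants: -0011, -0100, -1000, -1111, 0-100, 0001-, 0010-, 01-00, 1-0-1, 1-00-, 10-00, 101-0, 11--1, 110--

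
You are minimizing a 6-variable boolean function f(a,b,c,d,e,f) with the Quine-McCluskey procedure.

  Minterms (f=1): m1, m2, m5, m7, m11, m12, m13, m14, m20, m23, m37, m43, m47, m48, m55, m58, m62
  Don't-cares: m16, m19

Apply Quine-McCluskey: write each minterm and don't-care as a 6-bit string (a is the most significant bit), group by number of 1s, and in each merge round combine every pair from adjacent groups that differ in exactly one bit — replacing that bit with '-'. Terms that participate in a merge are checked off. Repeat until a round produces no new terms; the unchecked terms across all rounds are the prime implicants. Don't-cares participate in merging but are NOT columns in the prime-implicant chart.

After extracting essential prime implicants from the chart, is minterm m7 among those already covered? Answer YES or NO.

[col 0] 000001*, 000010, 000101*, 000111*, 001011*, 001100*, 001101*, 001110*, 010000*, 010011*, 010100*, 010111*, 100101*, 101011*, 101111*, 110000*, 110111*, 111010*, 111110*
[col 1] -00101, -01011, -10000, -10111, 0-0111, 00-101, 000-01, 0001-1, 0011-0, 00110-, 010-00, 010-11, 101-11, 111-10
Prime implicants: -00101, -01011, -10000, -10111, 0-0111, 00-101, 000-01, 000010, 0001-1, 0011-0, 00110-, 010-00, 010-11, 101-11, 111-10
PI chart (minterm → PIs covering it):
  1 | 000-01  (sole → essential)
  2 | 000010  (sole → essential)
  5 | -00101,00-101,000-01,0001-1
  7 | 0-0111,0001-1
  11 | -01011  (sole → essential)
  12 | 0011-0,00110-
  13 | 00-101,00110-
  14 | 0011-0  (sole → essential)
  20 | 010-00  (sole → essential)
  23 | -10111,0-0111,010-11
  37 | -00101  (sole → essential)
  43 | -01011,101-11
  47 | 101-11  (sole → essential)
  48 | -10000  (sole → essential)
  55 | -10111  (sole → essential)
  58 | 111-10  (sole → essential)
  62 | 111-10  (sole → essential)
Essential prime implicants: -00101, -01011, -10000, -10111, 000-01, 000010, 0011-0, 010-00, 101-11, 111-10

NO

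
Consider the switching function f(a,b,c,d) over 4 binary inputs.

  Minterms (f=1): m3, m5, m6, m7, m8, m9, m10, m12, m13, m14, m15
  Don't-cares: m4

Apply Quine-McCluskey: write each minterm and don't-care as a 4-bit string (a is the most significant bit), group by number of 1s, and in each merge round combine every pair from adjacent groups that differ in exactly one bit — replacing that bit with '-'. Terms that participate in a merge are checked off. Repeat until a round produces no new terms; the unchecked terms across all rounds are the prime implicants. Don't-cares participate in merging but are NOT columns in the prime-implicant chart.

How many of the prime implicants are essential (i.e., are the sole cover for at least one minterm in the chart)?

4

Round 0: 0011✓ 0100✓ 0101✓ 0110✓ 0111✓ 1000✓ 1001✓ 1010✓ 1100✓ 1101✓ 1110✓ 1111✓
Round 1: -100✓ -101✓ -110✓ -111✓ 0-11 01-0✓ 01-1✓ 010-✓ 011-✓ 1-00✓ 1-01✓ 1-10✓ 10-0✓ 100-✓ 11-0✓ 11-1✓ 110-✓ 111-✓
Round 2: -1-0✓ -1-1✓ -10-✓ -11-✓ 01--✓ 1--0 1-0- 11--✓
Round 3: -1--
PIs = {-1--, 0-11, 1--0, 1-0-}
Coverage chart:
  m3: 0-11 ←essential
  m5: -1-- ←essential
  m6: -1-- ←essential
  m7: -1--,0-11
  m8: 1--0,1-0-
  m9: 1-0- ←essential
  m10: 1--0 ←essential
  m12: -1--,1--0,1-0-
  m13: -1--,1-0-
  m14: -1--,1--0
  m15: -1-- ←essential
Essential: -1--, 0-11, 1--0, 1-0-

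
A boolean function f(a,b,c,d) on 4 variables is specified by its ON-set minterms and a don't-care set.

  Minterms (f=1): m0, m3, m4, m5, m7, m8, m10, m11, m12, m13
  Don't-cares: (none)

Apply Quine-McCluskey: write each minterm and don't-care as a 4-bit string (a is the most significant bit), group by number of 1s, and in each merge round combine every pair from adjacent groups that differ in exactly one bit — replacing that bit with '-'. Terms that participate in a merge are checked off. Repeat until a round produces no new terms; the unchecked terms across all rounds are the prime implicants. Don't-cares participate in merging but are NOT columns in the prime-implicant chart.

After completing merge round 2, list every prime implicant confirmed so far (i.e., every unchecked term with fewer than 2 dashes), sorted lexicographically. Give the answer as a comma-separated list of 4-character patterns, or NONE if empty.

-011, 0-11, 01-1, 10-0, 101-

[col 0] 0000*, 0011*, 0100*, 0101*, 0111*, 1000*, 1010*, 1011*, 1100*, 1101*
[col 1] -000*, -011, -100*, -101*, 0-00*, 0-11, 01-1, 010-*, 1-00*, 10-0, 101-, 110-*
[col 2] --00, -10-
Prime implicants: --00, -011, -10-, 0-11, 01-1, 10-0, 101-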